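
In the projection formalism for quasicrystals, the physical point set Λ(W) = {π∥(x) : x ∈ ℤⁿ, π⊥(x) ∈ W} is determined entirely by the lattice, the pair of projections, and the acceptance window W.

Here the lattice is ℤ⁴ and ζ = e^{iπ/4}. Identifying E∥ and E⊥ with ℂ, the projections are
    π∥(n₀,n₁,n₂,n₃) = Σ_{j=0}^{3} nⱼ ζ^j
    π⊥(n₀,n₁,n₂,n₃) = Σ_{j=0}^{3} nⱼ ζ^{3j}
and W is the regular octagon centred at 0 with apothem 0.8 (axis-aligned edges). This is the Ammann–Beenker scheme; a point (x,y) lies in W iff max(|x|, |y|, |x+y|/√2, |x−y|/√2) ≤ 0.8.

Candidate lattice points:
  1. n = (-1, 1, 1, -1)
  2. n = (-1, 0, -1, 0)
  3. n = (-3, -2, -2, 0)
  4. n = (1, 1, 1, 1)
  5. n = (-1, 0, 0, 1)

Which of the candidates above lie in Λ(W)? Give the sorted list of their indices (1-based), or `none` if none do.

5

π⊥(n) = n₀ + n₁ζ³ + n₂ζ⁶ + n₃ζ⁹ where ζ = e^{iπ/4}.
candidate 1: n = (-1, 1, 1, -1) → π⊥ ≈ (-2.4142, -1.0000); max(|x|,|y|,|x±y|/√2) = 2.4142 > 0.8 ⇒ ∉ W
candidate 2: n = (-1, 0, -1, 0) → π⊥ ≈ (-1.0000, +1.0000); max(|x|,|y|,|x±y|/√2) = 1.4142 > 0.8 ⇒ ∉ W
candidate 3: n = (-3, -2, -2, 0) → π⊥ ≈ (-1.5858, +0.5858); max(|x|,|y|,|x±y|/√2) = 1.5858 > 0.8 ⇒ ∉ W
candidate 4: n = (1, 1, 1, 1) → π⊥ ≈ (+1.0000, +0.4142); max(|x|,|y|,|x±y|/√2) = 1.0000 > 0.8 ⇒ ∉ W
candidate 5: n = (-1, 0, 0, 1) → π⊥ ≈ (-0.2929, +0.7071); max(|x|,|y|,|x±y|/√2) = 0.7071 ≤ 0.8 ⇒ ∈ W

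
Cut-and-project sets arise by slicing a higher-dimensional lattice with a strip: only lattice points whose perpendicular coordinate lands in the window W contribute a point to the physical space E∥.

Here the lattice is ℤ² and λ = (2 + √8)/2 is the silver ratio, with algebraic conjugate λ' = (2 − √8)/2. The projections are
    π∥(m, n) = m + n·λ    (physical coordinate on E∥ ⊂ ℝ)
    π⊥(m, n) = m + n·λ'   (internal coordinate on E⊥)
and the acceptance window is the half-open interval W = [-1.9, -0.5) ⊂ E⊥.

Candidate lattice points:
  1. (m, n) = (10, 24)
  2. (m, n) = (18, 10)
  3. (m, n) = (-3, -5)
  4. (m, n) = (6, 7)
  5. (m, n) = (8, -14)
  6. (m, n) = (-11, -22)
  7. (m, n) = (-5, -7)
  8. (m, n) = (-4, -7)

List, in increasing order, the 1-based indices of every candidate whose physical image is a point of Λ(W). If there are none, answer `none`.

3, 6, 8

Compute λ' = (2−√8)/2 = -0.4142, so π⊥(m,n) = m -0.4142·n.
candidate 1: (m,n)=(10,24) → π∥ = 10+24·λ ≈ 67.9411, π⊥ = 10+24·λ' ≈ 0.0589 ∉ [-1.9, -0.5) ⇒ out
candidate 2: (m,n)=(18,10) → π∥ = 18+10·λ ≈ 42.1421, π⊥ = 18+10·λ' ≈ 13.8579 ∉ [-1.9, -0.5) ⇒ out
candidate 3: (m,n)=(-3,-5) → π∥ = -3-5·λ ≈ -15.0711, π⊥ = -3-5·λ' ≈ -0.9289 ∈ [-1.9, -0.5) ⇒ IN Λ
candidate 4: (m,n)=(6,7) → π∥ = 6+7·λ ≈ 22.8995, π⊥ = 6+7·λ' ≈ 3.1005 ∉ [-1.9, -0.5) ⇒ out
candidate 5: (m,n)=(8,-14) → π∥ = 8-14·λ ≈ -25.7990, π⊥ = 8-14·λ' ≈ 13.7990 ∉ [-1.9, -0.5) ⇒ out
candidate 6: (m,n)=(-11,-22) → π∥ = -11-22·λ ≈ -64.1127, π⊥ = -11-22·λ' ≈ -1.8873 ∈ [-1.9, -0.5) ⇒ IN Λ
candidate 7: (m,n)=(-5,-7) → π∥ = -5-7·λ ≈ -21.8995, π⊥ = -5-7·λ' ≈ -2.1005 ∉ [-1.9, -0.5) ⇒ out
candidate 8: (m,n)=(-4,-7) → π∥ = -4-7·λ ≈ -20.8995, π⊥ = -4-7·λ' ≈ -1.1005 ∈ [-1.9, -0.5) ⇒ IN Λ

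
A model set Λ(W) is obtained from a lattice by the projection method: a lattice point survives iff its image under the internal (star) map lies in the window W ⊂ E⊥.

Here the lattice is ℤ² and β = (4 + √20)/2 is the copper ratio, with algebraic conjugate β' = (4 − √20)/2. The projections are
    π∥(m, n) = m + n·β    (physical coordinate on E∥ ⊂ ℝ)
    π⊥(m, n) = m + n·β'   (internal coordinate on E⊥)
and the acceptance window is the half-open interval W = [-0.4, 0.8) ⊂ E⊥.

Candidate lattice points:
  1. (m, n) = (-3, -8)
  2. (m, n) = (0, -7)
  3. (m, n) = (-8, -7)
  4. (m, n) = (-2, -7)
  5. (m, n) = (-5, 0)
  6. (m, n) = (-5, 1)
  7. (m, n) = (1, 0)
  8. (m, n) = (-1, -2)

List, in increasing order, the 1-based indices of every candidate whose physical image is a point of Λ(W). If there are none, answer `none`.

4

Numerically β ≈ 4.2361 and β' = −1/β ≈ -0.2361.
[1] lift (-3,-8): star map gives -1.1115; window check -0.4 ≤ -1.1115 < 0.8 is false → out
[2] lift (0,-7): star map gives 1.6525; window check -0.4 ≤ 1.6525 < 0.8 is false → out
[3] lift (-8,-7): star map gives -6.3475; window check -0.4 ≤ -6.3475 < 0.8 is false → out
[4] lift (-2,-7): star map gives -0.3475; window check -0.4 ≤ -0.3475 < 0.8 is true → IN Λ
[5] lift (-5,0): star map gives -5.0000; window check -0.4 ≤ -5.0000 < 0.8 is false → out
[6] lift (-5,1): star map gives -5.2361; window check -0.4 ≤ -5.2361 < 0.8 is false → out
[7] lift (1,0): star map gives 1.0000; window check -0.4 ≤ 1.0000 < 0.8 is false → out
[8] lift (-1,-2): star map gives -0.5279; window check -0.4 ≤ -0.5279 < 0.8 is false → out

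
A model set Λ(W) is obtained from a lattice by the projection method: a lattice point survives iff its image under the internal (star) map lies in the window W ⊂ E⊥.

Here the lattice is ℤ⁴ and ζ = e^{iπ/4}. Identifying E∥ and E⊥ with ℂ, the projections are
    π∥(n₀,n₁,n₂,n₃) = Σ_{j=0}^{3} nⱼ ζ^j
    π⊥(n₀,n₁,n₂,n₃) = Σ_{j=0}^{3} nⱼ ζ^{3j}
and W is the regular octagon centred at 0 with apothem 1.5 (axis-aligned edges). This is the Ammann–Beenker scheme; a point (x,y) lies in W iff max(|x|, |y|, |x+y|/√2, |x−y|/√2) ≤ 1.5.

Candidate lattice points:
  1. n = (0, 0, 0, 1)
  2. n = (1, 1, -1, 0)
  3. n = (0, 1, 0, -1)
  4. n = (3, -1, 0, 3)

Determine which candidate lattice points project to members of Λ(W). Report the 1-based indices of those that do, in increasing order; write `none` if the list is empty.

1, 3

Internal map: ζ^{3j} for j=0..3 gives (1,0), (−√2/2,√2/2), (0,−1), (√2/2,√2/2).
#1 (0, 0, 0, 1): internal (0.70711, 0.70711); octagon support 1.00000 vs apothem 1.5 → ∈ W
#2 (1, 1, -1, 0): internal (0.29289, 1.70711); octagon support 1.70711 vs apothem 1.5 → ∉ W
#3 (0, 1, 0, -1): internal (-1.41421, 0.00000); octagon support 1.41421 vs apothem 1.5 → ∈ W
#4 (3, -1, 0, 3): internal (5.82843, 1.41421); octagon support 5.82843 vs apothem 1.5 → ∉ W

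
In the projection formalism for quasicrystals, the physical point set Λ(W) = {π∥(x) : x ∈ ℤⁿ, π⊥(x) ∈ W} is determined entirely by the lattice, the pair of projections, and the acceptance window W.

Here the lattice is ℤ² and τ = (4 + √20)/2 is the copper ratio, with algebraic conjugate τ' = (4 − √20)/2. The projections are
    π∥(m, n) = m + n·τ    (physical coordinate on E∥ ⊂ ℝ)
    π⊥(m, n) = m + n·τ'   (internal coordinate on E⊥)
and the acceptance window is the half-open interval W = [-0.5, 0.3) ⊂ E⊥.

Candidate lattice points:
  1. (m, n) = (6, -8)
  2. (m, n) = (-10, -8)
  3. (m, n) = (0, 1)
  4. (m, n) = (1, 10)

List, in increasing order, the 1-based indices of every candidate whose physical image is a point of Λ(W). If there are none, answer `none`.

3

τ' = (4−√20)/2 ≈ -0.2361.
candidate 1: (m,n)=(6,-8) → π∥ = 6-8·τ ≈ -27.8885, π⊥ = 6-8·τ' ≈ 7.8885 ∉ [-0.5, 0.3) ⇒ out
candidate 2: (m,n)=(-10,-8) → π∥ = -10-8·τ ≈ -43.8885, π⊥ = -10-8·τ' ≈ -8.1115 ∉ [-0.5, 0.3) ⇒ out
candidate 3: (m,n)=(0,1) → π∥ = 0+1·τ ≈ 4.2361, π⊥ = 0+1·τ' ≈ -0.2361 ∈ [-0.5, 0.3) ⇒ IN Λ
candidate 4: (m,n)=(1,10) → π∥ = 1+10·τ ≈ 43.3607, π⊥ = 1+10·τ' ≈ -1.3607 ∉ [-0.5, 0.3) ⇒ out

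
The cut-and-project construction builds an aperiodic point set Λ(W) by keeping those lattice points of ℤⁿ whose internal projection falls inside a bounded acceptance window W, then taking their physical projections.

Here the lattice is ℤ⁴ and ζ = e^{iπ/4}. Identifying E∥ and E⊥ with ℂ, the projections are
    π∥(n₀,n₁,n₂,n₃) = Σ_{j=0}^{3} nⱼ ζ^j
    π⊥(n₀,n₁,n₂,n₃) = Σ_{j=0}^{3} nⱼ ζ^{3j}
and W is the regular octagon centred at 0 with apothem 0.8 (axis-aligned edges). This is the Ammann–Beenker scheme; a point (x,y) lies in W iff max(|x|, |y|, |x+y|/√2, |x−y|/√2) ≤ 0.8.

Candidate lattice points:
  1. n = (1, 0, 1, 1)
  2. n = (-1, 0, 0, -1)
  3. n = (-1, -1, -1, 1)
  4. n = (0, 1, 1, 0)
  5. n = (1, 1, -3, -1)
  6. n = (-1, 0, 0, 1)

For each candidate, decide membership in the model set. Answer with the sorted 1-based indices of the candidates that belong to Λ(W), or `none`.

4, 6

Internal map: ζ^{3j} for j=0..3 gives (1,0), (−√2/2,√2/2), (0,−1), (√2/2,√2/2).
candidate 1: n = (1, 0, 1, 1) → π⊥ ≈ (+1.7071, -0.2929); max(|x|,|y|,|x±y|/√2) = 1.7071 > 0.8 ⇒ ∉ W
candidate 2: n = (-1, 0, 0, -1) → π⊥ ≈ (-1.7071, -0.7071); max(|x|,|y|,|x±y|/√2) = 1.7071 > 0.8 ⇒ ∉ W
candidate 3: n = (-1, -1, -1, 1) → π⊥ ≈ (+0.4142, +1.0000); max(|x|,|y|,|x±y|/√2) = 1.0000 > 0.8 ⇒ ∉ W
candidate 4: n = (0, 1, 1, 0) → π⊥ ≈ (-0.7071, -0.2929); max(|x|,|y|,|x±y|/√2) = 0.7071 ≤ 0.8 ⇒ ∈ W
candidate 5: n = (1, 1, -3, -1) → π⊥ ≈ (-0.4142, +3.0000); max(|x|,|y|,|x±y|/√2) = 3.0000 > 0.8 ⇒ ∉ W
candidate 6: n = (-1, 0, 0, 1) → π⊥ ≈ (-0.2929, +0.7071); max(|x|,|y|,|x±y|/√2) = 0.7071 ≤ 0.8 ⇒ ∈ W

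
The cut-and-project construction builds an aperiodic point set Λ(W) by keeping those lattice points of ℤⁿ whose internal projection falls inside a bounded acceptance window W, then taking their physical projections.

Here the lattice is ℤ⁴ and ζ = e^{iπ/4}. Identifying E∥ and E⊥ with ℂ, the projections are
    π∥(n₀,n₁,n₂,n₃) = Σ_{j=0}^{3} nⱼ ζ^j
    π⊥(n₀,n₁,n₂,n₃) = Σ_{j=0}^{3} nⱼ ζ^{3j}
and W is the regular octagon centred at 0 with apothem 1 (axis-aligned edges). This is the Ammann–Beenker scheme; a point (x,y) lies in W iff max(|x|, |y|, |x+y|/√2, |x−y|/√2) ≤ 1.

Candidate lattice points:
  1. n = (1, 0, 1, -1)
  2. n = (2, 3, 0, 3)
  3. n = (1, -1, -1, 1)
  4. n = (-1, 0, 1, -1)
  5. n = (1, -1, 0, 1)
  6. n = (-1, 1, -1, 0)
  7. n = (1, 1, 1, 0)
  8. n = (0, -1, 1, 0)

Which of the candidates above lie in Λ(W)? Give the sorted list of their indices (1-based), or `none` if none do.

π⊥(n) = n₀ + n₁ζ³ + n₂ζ⁶ + n₃ζ⁹ where ζ = e^{iπ/4}.
candidate 1: n = (1, 0, 1, -1) → π⊥ ≈ (+0.2929, -1.7071); max(|x|,|y|,|x±y|/√2) = 1.7071 > 1 ⇒ ∉ W
candidate 2: n = (2, 3, 0, 3) → π⊥ ≈ (+2.0000, +4.2426); max(|x|,|y|,|x±y|/√2) = 4.4142 > 1 ⇒ ∉ W
candidate 3: n = (1, -1, -1, 1) → π⊥ ≈ (+2.4142, +1.0000); max(|x|,|y|,|x±y|/√2) = 2.4142 > 1 ⇒ ∉ W
candidate 4: n = (-1, 0, 1, -1) → π⊥ ≈ (-1.7071, -1.7071); max(|x|,|y|,|x±y|/√2) = 2.4142 > 1 ⇒ ∉ W
candidate 5: n = (1, -1, 0, 1) → π⊥ ≈ (+2.4142, +0.0000); max(|x|,|y|,|x±y|/√2) = 2.4142 > 1 ⇒ ∉ W
candidate 6: n = (-1, 1, -1, 0) → π⊥ ≈ (-1.7071, +1.7071); max(|x|,|y|,|x±y|/√2) = 2.4142 > 1 ⇒ ∉ W
candidate 7: n = (1, 1, 1, 0) → π⊥ ≈ (+0.2929, -0.2929); max(|x|,|y|,|x±y|/√2) = 0.4142 ≤ 1 ⇒ ∈ W
candidate 8: n = (0, -1, 1, 0) → π⊥ ≈ (+0.7071, -1.7071); max(|x|,|y|,|x±y|/√2) = 1.7071 > 1 ⇒ ∉ W

7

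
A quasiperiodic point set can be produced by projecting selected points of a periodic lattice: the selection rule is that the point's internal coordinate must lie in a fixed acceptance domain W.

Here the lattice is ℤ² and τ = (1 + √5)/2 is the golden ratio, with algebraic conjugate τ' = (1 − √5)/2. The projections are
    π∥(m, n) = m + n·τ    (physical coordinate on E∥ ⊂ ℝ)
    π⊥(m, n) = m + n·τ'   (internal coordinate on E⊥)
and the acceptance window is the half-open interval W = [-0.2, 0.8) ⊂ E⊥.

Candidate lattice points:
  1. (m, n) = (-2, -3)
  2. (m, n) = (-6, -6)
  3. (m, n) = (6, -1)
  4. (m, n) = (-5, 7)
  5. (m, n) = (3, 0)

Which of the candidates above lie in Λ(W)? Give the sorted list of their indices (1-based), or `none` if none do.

Compute τ' = (1−√5)/2 = -0.61803, so π⊥(m,n) = m -0.61803·n.
[1] lift (-2,-3): star map gives -0.14590; window check -0.2 ≤ -0.14590 < 0.8 is true → IN Λ
[2] lift (-6,-6): star map gives -2.29180; window check -0.2 ≤ -2.29180 < 0.8 is false → out
[3] lift (6,-1): star map gives 6.61803; window check -0.2 ≤ 6.61803 < 0.8 is false → out
[4] lift (-5,7): star map gives -9.32624; window check -0.2 ≤ -9.32624 < 0.8 is false → out
[5] lift (3,0): star map gives 3.00000; window check -0.2 ≤ 3.00000 < 0.8 is false → out

1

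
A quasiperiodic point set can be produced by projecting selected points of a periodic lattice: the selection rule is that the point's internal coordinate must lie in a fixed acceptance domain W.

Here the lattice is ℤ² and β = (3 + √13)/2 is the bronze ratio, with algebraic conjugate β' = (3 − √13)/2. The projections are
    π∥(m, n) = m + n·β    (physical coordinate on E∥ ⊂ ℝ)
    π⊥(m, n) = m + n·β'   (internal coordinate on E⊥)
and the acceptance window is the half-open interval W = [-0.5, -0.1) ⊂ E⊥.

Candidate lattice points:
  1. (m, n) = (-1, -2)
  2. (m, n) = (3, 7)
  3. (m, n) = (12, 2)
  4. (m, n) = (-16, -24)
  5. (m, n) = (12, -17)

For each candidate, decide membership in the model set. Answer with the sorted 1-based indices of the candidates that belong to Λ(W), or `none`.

1

β' = (3−√13)/2 ≈ -0.302776.
#1 (-1,-2): internal coord -1 + (-2)·β' = -0.394449; -0.394449 ∈ [-0.5, -0.1) → IN Λ
#2 (3,7): internal coord 3 + (7)·β' = +0.880571; +0.880571 ∉ [-0.5, -0.1) → out
#3 (12,2): internal coord 12 + (2)·β' = +11.394449; +11.394449 ∉ [-0.5, -0.1) → out
#4 (-16,-24): internal coord -16 + (-24)·β' = -8.733385; -8.733385 ∉ [-0.5, -0.1) → out
#5 (12,-17): internal coord 12 + (-17)·β' = +17.147186; +17.147186 ∉ [-0.5, -0.1) → out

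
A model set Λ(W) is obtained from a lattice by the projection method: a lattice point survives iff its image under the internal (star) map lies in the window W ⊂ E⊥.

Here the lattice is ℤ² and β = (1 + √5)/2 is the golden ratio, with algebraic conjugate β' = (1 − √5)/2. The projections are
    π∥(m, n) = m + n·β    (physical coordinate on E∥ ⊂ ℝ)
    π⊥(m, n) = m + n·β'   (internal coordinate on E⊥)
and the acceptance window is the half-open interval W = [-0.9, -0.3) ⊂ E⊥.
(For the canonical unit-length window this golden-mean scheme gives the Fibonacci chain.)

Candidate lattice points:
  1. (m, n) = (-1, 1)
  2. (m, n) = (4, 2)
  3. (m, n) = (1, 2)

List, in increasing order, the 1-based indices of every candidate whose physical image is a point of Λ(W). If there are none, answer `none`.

Compute β' = (1−√5)/2 = -0.618034, so π⊥(m,n) = m -0.618034·n.
#1 (-1,1): internal coord -1 + (1)·β' = -1.618034; -1.618034 ∉ [-0.9, -0.3) → out
#2 (4,2): internal coord 4 + (2)·β' = +2.763932; +2.763932 ∉ [-0.9, -0.3) → out
#3 (1,2): internal coord 1 + (2)·β' = -0.236068; -0.236068 ∉ [-0.9, -0.3) → out

none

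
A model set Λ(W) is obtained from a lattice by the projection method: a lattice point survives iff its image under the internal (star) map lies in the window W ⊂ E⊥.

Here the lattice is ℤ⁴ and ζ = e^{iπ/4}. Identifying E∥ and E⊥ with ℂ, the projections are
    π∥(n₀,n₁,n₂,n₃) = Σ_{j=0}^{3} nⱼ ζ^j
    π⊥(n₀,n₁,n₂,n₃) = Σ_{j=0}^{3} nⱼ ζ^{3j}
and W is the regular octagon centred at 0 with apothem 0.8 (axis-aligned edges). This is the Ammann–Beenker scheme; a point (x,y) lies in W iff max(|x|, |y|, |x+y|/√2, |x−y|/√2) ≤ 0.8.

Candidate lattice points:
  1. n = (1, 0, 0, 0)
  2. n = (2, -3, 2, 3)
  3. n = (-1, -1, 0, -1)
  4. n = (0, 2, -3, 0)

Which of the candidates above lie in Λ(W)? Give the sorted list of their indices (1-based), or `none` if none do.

Internal map: ζ^{3j} for j=0..3 gives (1,0), (−√2/2,√2/2), (0,−1), (√2/2,√2/2).
candidate 1: n = (1, 0, 0, 0) → π⊥ ≈ (+1.0000, +0.0000); max(|x|,|y|,|x±y|/√2) = 1.0000 > 0.8 ⇒ ∉ W
candidate 2: n = (2, -3, 2, 3) → π⊥ ≈ (+6.2426, -2.0000); max(|x|,|y|,|x±y|/√2) = 6.2426 > 0.8 ⇒ ∉ W
candidate 3: n = (-1, -1, 0, -1) → π⊥ ≈ (-1.0000, -1.4142); max(|x|,|y|,|x±y|/√2) = 1.7071 > 0.8 ⇒ ∉ W
candidate 4: n = (0, 2, -3, 0) → π⊥ ≈ (-1.4142, +4.4142); max(|x|,|y|,|x±y|/√2) = 4.4142 > 0.8 ⇒ ∉ W

none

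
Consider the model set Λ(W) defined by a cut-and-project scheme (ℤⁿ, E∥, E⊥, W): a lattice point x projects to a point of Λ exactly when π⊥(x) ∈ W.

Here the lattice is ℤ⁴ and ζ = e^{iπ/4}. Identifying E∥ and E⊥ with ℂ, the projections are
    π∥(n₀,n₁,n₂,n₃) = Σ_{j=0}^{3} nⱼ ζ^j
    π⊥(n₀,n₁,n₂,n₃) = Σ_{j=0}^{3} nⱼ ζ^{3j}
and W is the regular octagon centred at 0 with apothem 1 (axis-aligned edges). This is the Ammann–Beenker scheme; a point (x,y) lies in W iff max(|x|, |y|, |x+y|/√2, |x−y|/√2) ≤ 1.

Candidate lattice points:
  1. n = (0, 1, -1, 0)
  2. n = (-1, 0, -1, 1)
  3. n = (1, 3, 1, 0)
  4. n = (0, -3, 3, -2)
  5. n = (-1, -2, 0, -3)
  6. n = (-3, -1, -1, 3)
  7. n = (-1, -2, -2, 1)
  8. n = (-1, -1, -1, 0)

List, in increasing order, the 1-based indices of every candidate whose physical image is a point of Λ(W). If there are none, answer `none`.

Internal map: ζ^{3j} for j=0..3 gives (1,0), (−√2/2,√2/2), (0,−1), (√2/2,√2/2).
candidate 1: n = (0, 1, -1, 0) → π⊥ ≈ (-0.7071, +1.7071); max(|x|,|y|,|x±y|/√2) = 1.7071 > 1 ⇒ ∉ W
candidate 2: n = (-1, 0, -1, 1) → π⊥ ≈ (-0.2929, +1.7071); max(|x|,|y|,|x±y|/√2) = 1.7071 > 1 ⇒ ∉ W
candidate 3: n = (1, 3, 1, 0) → π⊥ ≈ (-1.1213, +1.1213); max(|x|,|y|,|x±y|/√2) = 1.5858 > 1 ⇒ ∉ W
candidate 4: n = (0, -3, 3, -2) → π⊥ ≈ (+0.7071, -6.5355); max(|x|,|y|,|x±y|/√2) = 6.5355 > 1 ⇒ ∉ W
candidate 5: n = (-1, -2, 0, -3) → π⊥ ≈ (-1.7071, -3.5355); max(|x|,|y|,|x±y|/√2) = 3.7071 > 1 ⇒ ∉ W
candidate 6: n = (-3, -1, -1, 3) → π⊥ ≈ (-0.1716, +2.4142); max(|x|,|y|,|x±y|/√2) = 2.4142 > 1 ⇒ ∉ W
candidate 7: n = (-1, -2, -2, 1) → π⊥ ≈ (+1.1213, +1.2929); max(|x|,|y|,|x±y|/√2) = 1.7071 > 1 ⇒ ∉ W
candidate 8: n = (-1, -1, -1, 0) → π⊥ ≈ (-0.2929, +0.2929); max(|x|,|y|,|x±y|/√2) = 0.4142 ≤ 1 ⇒ ∈ W

8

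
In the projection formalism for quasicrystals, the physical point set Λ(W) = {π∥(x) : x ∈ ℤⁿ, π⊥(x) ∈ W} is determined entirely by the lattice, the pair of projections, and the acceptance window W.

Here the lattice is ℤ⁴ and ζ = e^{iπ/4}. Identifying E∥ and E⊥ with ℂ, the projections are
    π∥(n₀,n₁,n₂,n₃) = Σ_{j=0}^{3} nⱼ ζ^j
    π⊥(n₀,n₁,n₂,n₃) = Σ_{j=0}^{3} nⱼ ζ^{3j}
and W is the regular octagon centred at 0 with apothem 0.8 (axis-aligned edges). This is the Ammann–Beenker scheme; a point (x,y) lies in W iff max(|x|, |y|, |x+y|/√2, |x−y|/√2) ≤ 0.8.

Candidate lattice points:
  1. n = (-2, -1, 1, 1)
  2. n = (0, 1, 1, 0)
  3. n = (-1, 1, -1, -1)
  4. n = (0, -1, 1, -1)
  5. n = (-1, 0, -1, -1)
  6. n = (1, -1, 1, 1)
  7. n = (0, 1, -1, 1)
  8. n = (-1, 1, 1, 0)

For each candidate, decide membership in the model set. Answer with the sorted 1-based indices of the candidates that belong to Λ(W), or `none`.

2

Internal map: ζ^{3j} for j=0..3 gives (1,0), (−√2/2,√2/2), (0,−1), (√2/2,√2/2).
#1 (-2, -1, 1, 1): internal (-0.5858, -1.0000); octagon support 1.1213 vs apothem 0.8 → ∉ W
#2 (0, 1, 1, 0): internal (-0.7071, -0.2929); octagon support 0.7071 vs apothem 0.8 → ∈ W
#3 (-1, 1, -1, -1): internal (-2.4142, 1.0000); octagon support 2.4142 vs apothem 0.8 → ∉ W
#4 (0, -1, 1, -1): internal (0.0000, -2.4142); octagon support 2.4142 vs apothem 0.8 → ∉ W
#5 (-1, 0, -1, -1): internal (-1.7071, 0.2929); octagon support 1.7071 vs apothem 0.8 → ∉ W
#6 (1, -1, 1, 1): internal (2.4142, -1.0000); octagon support 2.4142 vs apothem 0.8 → ∉ W
#7 (0, 1, -1, 1): internal (0.0000, 2.4142); octagon support 2.4142 vs apothem 0.8 → ∉ W
#8 (-1, 1, 1, 0): internal (-1.7071, -0.2929); octagon support 1.7071 vs apothem 0.8 → ∉ W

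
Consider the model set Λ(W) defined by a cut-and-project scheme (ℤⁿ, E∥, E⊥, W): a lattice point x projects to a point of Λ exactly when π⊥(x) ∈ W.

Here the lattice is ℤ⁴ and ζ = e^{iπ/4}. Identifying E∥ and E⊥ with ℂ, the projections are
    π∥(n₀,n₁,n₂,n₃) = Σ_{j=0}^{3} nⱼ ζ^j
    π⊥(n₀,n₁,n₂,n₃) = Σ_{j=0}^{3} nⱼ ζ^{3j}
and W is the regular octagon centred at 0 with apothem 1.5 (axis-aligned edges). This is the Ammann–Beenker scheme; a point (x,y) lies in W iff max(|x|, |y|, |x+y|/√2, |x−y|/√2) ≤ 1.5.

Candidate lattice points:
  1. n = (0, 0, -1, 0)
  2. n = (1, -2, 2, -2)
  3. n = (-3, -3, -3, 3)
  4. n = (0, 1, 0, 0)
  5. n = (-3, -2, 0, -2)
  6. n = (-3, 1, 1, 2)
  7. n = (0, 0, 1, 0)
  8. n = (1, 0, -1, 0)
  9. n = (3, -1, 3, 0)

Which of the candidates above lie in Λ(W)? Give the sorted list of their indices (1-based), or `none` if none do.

1, 4, 7, 8

With ζ = e^{iπ/4} the internal vectors are ζ^0,ζ^3,ζ^6,ζ^9.
candidate 1: n = (0, 0, -1, 0) → π⊥ ≈ (+0.00000, +1.00000); max(|x|,|y|,|x±y|/√2) = 1.00000 ≤ 1.5 ⇒ ∈ W
candidate 2: n = (1, -2, 2, -2) → π⊥ ≈ (+1.00000, -4.82843); max(|x|,|y|,|x±y|/√2) = 4.82843 > 1.5 ⇒ ∉ W
candidate 3: n = (-3, -3, -3, 3) → π⊥ ≈ (+1.24264, +3.00000); max(|x|,|y|,|x±y|/√2) = 3.00000 > 1.5 ⇒ ∉ W
candidate 4: n = (0, 1, 0, 0) → π⊥ ≈ (-0.70711, +0.70711); max(|x|,|y|,|x±y|/√2) = 1.00000 ≤ 1.5 ⇒ ∈ W
candidate 5: n = (-3, -2, 0, -2) → π⊥ ≈ (-3.00000, -2.82843); max(|x|,|y|,|x±y|/√2) = 4.12132 > 1.5 ⇒ ∉ W
candidate 6: n = (-3, 1, 1, 2) → π⊥ ≈ (-2.29289, +1.12132); max(|x|,|y|,|x±y|/√2) = 2.41421 > 1.5 ⇒ ∉ W
candidate 7: n = (0, 0, 1, 0) → π⊥ ≈ (+0.00000, -1.00000); max(|x|,|y|,|x±y|/√2) = 1.00000 ≤ 1.5 ⇒ ∈ W
candidate 8: n = (1, 0, -1, 0) → π⊥ ≈ (+1.00000, +1.00000); max(|x|,|y|,|x±y|/√2) = 1.41421 ≤ 1.5 ⇒ ∈ W
candidate 9: n = (3, -1, 3, 0) → π⊥ ≈ (+3.70711, -3.70711); max(|x|,|y|,|x±y|/√2) = 5.24264 > 1.5 ⇒ ∉ W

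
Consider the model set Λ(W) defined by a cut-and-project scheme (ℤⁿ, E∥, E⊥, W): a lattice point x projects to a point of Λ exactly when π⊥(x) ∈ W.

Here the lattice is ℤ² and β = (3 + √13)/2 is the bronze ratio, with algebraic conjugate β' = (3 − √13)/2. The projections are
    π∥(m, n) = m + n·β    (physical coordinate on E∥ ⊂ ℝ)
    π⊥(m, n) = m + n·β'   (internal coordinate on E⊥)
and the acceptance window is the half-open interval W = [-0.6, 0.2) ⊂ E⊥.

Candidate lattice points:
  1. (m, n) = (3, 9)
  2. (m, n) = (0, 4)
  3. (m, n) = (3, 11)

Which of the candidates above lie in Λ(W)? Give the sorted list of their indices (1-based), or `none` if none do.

Numerically β ≈ 3.3028 and β' = −1/β ≈ -0.3028.
candidate 1: (m,n)=(3,9) → π∥ = 3+9·β ≈ 32.7250, π⊥ = 3+9·β' ≈ 0.2750 ∉ [-0.6, 0.2) ⇒ out
candidate 2: (m,n)=(0,4) → π∥ = 0+4·β ≈ 13.2111, π⊥ = 0+4·β' ≈ -1.2111 ∉ [-0.6, 0.2) ⇒ out
candidate 3: (m,n)=(3,11) → π∥ = 3+11·β ≈ 39.3305, π⊥ = 3+11·β' ≈ -0.3305 ∈ [-0.6, 0.2) ⇒ IN Λ

3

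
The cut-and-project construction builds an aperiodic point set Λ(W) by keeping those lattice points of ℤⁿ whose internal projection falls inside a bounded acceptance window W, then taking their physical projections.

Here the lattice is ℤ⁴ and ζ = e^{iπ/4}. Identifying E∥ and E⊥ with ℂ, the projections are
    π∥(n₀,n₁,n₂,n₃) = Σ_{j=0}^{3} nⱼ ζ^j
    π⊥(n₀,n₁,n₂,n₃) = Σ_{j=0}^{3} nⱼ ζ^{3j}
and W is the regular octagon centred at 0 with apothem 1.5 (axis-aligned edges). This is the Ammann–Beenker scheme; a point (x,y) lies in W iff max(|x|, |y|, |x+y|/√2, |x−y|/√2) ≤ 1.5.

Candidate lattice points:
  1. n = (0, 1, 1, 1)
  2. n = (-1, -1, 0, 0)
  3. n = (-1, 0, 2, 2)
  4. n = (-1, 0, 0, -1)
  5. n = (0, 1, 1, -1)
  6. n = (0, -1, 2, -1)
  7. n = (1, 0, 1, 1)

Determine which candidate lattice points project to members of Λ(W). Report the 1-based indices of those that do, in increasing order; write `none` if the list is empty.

1, 2, 3

π⊥(n) = n₀ + n₁ζ³ + n₂ζ⁶ + n₃ζ⁹ where ζ = e^{iπ/4}.
candidate 1: n = (0, 1, 1, 1) → π⊥ ≈ (+0.000000, +0.414214); max(|x|,|y|,|x±y|/√2) = 0.414214 ≤ 1.5 ⇒ ∈ W
candidate 2: n = (-1, -1, 0, 0) → π⊥ ≈ (-0.292893, -0.707107); max(|x|,|y|,|x±y|/√2) = 0.707107 ≤ 1.5 ⇒ ∈ W
candidate 3: n = (-1, 0, 2, 2) → π⊥ ≈ (+0.414214, -0.585786); max(|x|,|y|,|x±y|/√2) = 0.707107 ≤ 1.5 ⇒ ∈ W
candidate 4: n = (-1, 0, 0, -1) → π⊥ ≈ (-1.707107, -0.707107); max(|x|,|y|,|x±y|/√2) = 1.707107 > 1.5 ⇒ ∉ W
candidate 5: n = (0, 1, 1, -1) → π⊥ ≈ (-1.414214, -1.000000); max(|x|,|y|,|x±y|/√2) = 1.707107 > 1.5 ⇒ ∉ W
candidate 6: n = (0, -1, 2, -1) → π⊥ ≈ (+0.000000, -3.414214); max(|x|,|y|,|x±y|/√2) = 3.414214 > 1.5 ⇒ ∉ W
candidate 7: n = (1, 0, 1, 1) → π⊥ ≈ (+1.707107, -0.292893); max(|x|,|y|,|x±y|/√2) = 1.707107 > 1.5 ⇒ ∉ W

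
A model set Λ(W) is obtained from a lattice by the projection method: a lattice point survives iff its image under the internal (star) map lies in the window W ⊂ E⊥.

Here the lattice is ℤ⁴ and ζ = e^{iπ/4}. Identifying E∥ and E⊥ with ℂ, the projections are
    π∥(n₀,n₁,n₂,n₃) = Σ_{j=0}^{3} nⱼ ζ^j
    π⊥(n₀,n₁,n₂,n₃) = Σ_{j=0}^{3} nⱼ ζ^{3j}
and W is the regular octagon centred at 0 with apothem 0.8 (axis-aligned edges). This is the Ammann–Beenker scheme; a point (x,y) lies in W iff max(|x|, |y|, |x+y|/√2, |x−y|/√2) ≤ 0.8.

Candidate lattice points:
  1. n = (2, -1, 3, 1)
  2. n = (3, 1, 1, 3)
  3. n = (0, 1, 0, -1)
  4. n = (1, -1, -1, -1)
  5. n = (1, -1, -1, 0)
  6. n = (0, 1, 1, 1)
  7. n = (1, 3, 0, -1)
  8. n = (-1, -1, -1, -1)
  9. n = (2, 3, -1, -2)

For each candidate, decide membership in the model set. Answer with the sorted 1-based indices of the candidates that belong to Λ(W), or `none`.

π⊥(n) = n₀ + n₁ζ³ + n₂ζ⁶ + n₃ζ⁹ where ζ = e^{iπ/4}.
#1 (2, -1, 3, 1): internal (3.41421, -3.00000); octagon support 4.53553 vs apothem 0.8 → ∉ W
#2 (3, 1, 1, 3): internal (4.41421, 1.82843); octagon support 4.41421 vs apothem 0.8 → ∉ W
#3 (0, 1, 0, -1): internal (-1.41421, 0.00000); octagon support 1.41421 vs apothem 0.8 → ∉ W
#4 (1, -1, -1, -1): internal (1.00000, -0.41421); octagon support 1.00000 vs apothem 0.8 → ∉ W
#5 (1, -1, -1, 0): internal (1.70711, 0.29289); octagon support 1.70711 vs apothem 0.8 → ∉ W
#6 (0, 1, 1, 1): internal (0.00000, 0.41421); octagon support 0.41421 vs apothem 0.8 → ∈ W
#7 (1, 3, 0, -1): internal (-1.82843, 1.41421); octagon support 2.29289 vs apothem 0.8 → ∉ W
#8 (-1, -1, -1, -1): internal (-1.00000, -0.41421); octagon support 1.00000 vs apothem 0.8 → ∉ W
#9 (2, 3, -1, -2): internal (-1.53553, 1.70711); octagon support 2.29289 vs apothem 0.8 → ∉ W

6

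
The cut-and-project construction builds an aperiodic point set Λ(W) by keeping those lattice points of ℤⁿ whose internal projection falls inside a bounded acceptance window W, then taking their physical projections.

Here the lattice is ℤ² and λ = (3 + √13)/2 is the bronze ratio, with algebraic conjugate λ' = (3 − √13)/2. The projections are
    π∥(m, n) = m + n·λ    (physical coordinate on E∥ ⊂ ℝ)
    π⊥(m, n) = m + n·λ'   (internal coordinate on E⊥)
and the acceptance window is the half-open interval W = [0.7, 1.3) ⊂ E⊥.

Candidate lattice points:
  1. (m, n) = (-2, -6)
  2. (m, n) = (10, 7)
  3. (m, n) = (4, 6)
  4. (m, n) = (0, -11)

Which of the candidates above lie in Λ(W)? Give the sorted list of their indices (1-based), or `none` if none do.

Numerically λ ≈ 3.302776 and λ' = −1/λ ≈ -0.302776.
candidate 1: (m,n)=(-2,-6) → π∥ = -2-6·λ ≈ -21.816654, π⊥ = -2-6·λ' ≈ -0.183346 ∉ [0.7, 1.3) ⇒ out
candidate 2: (m,n)=(10,7) → π∥ = 10+7·λ ≈ 33.119429, π⊥ = 10+7·λ' ≈ 7.880571 ∉ [0.7, 1.3) ⇒ out
candidate 3: (m,n)=(4,6) → π∥ = 4+6·λ ≈ 23.816654, π⊥ = 4+6·λ' ≈ 2.183346 ∉ [0.7, 1.3) ⇒ out
candidate 4: (m,n)=(0,-11) → π∥ = 0-11·λ ≈ -36.330532, π⊥ = 0-11·λ' ≈ 3.330532 ∉ [0.7, 1.3) ⇒ out

none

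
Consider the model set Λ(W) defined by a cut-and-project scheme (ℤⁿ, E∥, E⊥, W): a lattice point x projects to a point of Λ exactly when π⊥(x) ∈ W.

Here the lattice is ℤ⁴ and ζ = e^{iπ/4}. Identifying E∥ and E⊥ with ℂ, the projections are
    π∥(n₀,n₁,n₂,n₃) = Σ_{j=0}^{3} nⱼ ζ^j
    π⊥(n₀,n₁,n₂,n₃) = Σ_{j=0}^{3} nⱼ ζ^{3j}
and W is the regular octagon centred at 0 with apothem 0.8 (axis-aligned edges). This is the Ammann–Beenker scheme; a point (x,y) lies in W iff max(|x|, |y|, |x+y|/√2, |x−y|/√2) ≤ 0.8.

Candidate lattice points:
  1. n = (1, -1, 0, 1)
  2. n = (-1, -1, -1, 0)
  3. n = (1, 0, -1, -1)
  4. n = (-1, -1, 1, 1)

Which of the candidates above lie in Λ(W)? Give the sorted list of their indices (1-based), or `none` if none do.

With ζ = e^{iπ/4} the internal vectors are ζ^0,ζ^3,ζ^6,ζ^9.
#1 (1, -1, 0, 1): internal (2.4142, 0.0000); octagon support 2.4142 vs apothem 0.8 → ∉ W
#2 (-1, -1, -1, 0): internal (-0.2929, 0.2929); octagon support 0.4142 vs apothem 0.8 → ∈ W
#3 (1, 0, -1, -1): internal (0.2929, 0.2929); octagon support 0.4142 vs apothem 0.8 → ∈ W
#4 (-1, -1, 1, 1): internal (0.4142, -1.0000); octagon support 1.0000 vs apothem 0.8 → ∉ W

2, 3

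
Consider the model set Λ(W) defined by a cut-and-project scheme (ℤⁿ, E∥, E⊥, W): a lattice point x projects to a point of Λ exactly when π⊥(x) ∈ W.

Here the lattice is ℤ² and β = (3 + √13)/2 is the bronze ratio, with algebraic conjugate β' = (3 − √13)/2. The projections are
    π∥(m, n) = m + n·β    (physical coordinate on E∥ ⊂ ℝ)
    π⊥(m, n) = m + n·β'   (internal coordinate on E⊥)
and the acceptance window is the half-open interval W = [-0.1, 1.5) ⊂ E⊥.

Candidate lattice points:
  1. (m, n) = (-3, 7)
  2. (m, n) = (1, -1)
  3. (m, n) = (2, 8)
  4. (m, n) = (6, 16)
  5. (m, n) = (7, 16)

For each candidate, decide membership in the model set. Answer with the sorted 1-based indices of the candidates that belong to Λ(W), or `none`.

2, 4

β' = (3−√13)/2 ≈ -0.30278.
#1 (-3,7): internal coord -3 + (7)·β' = -5.11943; -5.11943 ∉ [-0.1, 1.5) → out
#2 (1,-1): internal coord 1 + (-1)·β' = +1.30278; +1.30278 ∈ [-0.1, 1.5) → IN Λ
#3 (2,8): internal coord 2 + (8)·β' = -0.42221; -0.42221 ∉ [-0.1, 1.5) → out
#4 (6,16): internal coord 6 + (16)·β' = +1.15559; +1.15559 ∈ [-0.1, 1.5) → IN Λ
#5 (7,16): internal coord 7 + (16)·β' = +2.15559; +2.15559 ∉ [-0.1, 1.5) → out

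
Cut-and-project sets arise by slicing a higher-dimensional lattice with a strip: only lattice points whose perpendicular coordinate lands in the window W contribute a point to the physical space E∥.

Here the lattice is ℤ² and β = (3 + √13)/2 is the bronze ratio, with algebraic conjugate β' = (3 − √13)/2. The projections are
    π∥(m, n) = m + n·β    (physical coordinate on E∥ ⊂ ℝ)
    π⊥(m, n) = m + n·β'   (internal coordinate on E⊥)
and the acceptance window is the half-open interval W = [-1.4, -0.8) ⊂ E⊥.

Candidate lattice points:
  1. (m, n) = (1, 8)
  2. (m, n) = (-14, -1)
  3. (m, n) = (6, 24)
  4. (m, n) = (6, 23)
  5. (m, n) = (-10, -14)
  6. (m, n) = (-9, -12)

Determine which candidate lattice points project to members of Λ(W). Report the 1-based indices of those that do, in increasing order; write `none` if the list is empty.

3, 4

β' = (3−√13)/2 ≈ -0.30278.
candidate 1: (m,n)=(1,8) → π∥ = 1+8·β ≈ 27.42221, π⊥ = 1+8·β' ≈ -1.42221 ∉ [-1.4, -0.8) ⇒ out
candidate 2: (m,n)=(-14,-1) → π∥ = -14-1·β ≈ -17.30278, π⊥ = -14-1·β' ≈ -13.69722 ∉ [-1.4, -0.8) ⇒ out
candidate 3: (m,n)=(6,24) → π∥ = 6+24·β ≈ 85.26662, π⊥ = 6+24·β' ≈ -1.26662 ∈ [-1.4, -0.8) ⇒ IN Λ
candidate 4: (m,n)=(6,23) → π∥ = 6+23·β ≈ 81.96384, π⊥ = 6+23·β' ≈ -0.96384 ∈ [-1.4, -0.8) ⇒ IN Λ
candidate 5: (m,n)=(-10,-14) → π∥ = -10-14·β ≈ -56.23886, π⊥ = -10-14·β' ≈ -5.76114 ∉ [-1.4, -0.8) ⇒ out
candidate 6: (m,n)=(-9,-12) → π∥ = -9-12·β ≈ -48.63331, π⊥ = -9-12·β' ≈ -5.36669 ∉ [-1.4, -0.8) ⇒ out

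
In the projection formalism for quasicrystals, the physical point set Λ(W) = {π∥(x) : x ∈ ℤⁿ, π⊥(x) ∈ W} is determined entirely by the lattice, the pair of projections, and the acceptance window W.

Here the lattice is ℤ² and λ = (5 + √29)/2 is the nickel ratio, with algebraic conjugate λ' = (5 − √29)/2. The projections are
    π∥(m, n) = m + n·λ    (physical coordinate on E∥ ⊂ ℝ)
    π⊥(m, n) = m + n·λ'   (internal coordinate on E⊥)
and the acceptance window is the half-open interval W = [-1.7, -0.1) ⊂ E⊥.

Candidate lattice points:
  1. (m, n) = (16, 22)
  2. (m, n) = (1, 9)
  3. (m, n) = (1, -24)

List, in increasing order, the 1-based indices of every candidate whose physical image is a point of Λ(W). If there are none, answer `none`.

2

Numerically λ ≈ 5.19258 and λ' = −1/λ ≈ -0.19258.
#1 (16,22): internal coord 16 + (22)·λ' = +11.76319; +11.76319 ∉ [-1.7, -0.1) → out
#2 (1,9): internal coord 1 + (9)·λ' = -0.73324; -0.73324 ∈ [-1.7, -0.1) → IN Λ
#3 (1,-24): internal coord 1 + (-24)·λ' = +5.62198; +5.62198 ∉ [-1.7, -0.1) → out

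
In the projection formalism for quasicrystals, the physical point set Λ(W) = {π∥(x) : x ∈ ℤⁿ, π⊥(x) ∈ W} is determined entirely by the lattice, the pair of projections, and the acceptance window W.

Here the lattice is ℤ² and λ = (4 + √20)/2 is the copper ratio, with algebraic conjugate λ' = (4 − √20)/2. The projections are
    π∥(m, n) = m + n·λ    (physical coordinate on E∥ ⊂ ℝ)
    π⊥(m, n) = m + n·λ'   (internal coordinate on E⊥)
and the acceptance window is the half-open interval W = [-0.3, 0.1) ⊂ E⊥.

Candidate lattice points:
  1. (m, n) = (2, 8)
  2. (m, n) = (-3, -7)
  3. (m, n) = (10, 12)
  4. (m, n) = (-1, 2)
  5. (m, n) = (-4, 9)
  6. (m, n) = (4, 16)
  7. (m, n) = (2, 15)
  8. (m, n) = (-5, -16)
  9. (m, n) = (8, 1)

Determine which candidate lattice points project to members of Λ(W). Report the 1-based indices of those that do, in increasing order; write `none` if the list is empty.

none

λ' = (4−√20)/2 ≈ -0.2361.
[1] lift (2,8): star map gives 0.1115; window check -0.3 ≤ 0.1115 < 0.1 is false → out
[2] lift (-3,-7): star map gives -1.3475; window check -0.3 ≤ -1.3475 < 0.1 is false → out
[3] lift (10,12): star map gives 7.1672; window check -0.3 ≤ 7.1672 < 0.1 is false → out
[4] lift (-1,2): star map gives -1.4721; window check -0.3 ≤ -1.4721 < 0.1 is false → out
[5] lift (-4,9): star map gives -6.1246; window check -0.3 ≤ -6.1246 < 0.1 is false → out
[6] lift (4,16): star map gives 0.2229; window check -0.3 ≤ 0.2229 < 0.1 is false → out
[7] lift (2,15): star map gives -1.5410; window check -0.3 ≤ -1.5410 < 0.1 is false → out
[8] lift (-5,-16): star map gives -1.2229; window check -0.3 ≤ -1.2229 < 0.1 is false → out
[9] lift (8,1): star map gives 7.7639; window check -0.3 ≤ 7.7639 < 0.1 is false → out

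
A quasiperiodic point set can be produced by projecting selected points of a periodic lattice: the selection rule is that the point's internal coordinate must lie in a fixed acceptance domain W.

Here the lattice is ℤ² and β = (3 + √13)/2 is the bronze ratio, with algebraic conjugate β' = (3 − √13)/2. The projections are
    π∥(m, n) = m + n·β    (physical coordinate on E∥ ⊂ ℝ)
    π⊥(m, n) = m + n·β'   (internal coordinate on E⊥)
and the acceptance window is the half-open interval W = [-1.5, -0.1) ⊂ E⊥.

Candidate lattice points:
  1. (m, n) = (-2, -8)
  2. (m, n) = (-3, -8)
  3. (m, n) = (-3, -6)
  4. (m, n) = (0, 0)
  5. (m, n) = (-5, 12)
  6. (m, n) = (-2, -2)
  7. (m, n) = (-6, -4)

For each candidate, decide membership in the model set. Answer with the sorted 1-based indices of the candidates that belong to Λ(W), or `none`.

β' = (3−√13)/2 ≈ -0.30278.
[1] lift (-2,-8): star map gives 0.42221; window check -1.5 ≤ 0.42221 < -0.1 is false → out
[2] lift (-3,-8): star map gives -0.57779; window check -1.5 ≤ -0.57779 < -0.1 is true → IN Λ
[3] lift (-3,-6): star map gives -1.18335; window check -1.5 ≤ -1.18335 < -0.1 is true → IN Λ
[4] lift (0,0): star map gives 0.00000; window check -1.5 ≤ 0.00000 < -0.1 is false → out
[5] lift (-5,12): star map gives -8.63331; window check -1.5 ≤ -8.63331 < -0.1 is false → out
[6] lift (-2,-2): star map gives -1.39445; window check -1.5 ≤ -1.39445 < -0.1 is true → IN Λ
[7] lift (-6,-4): star map gives -4.78890; window check -1.5 ≤ -4.78890 < -0.1 is false → out

2, 3, 6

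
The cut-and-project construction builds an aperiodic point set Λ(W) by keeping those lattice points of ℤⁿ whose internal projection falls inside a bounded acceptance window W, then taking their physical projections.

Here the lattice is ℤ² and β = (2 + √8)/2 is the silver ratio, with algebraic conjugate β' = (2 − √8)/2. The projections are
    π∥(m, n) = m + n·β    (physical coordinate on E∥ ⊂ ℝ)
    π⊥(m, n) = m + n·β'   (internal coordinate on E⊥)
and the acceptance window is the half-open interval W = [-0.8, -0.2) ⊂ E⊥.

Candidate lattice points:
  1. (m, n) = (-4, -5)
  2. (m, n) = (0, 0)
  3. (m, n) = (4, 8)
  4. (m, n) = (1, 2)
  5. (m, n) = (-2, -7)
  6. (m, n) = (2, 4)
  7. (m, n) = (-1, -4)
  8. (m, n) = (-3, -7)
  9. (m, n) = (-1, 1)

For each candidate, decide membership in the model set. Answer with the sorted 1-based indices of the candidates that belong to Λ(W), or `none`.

none

Compute β' = (2−√8)/2 = -0.41421, so π⊥(m,n) = m -0.41421·n.
candidate 1: (m,n)=(-4,-5) → π∥ = -4-5·β ≈ -16.07107, π⊥ = -4-5·β' ≈ -1.92893 ∉ [-0.8, -0.2) ⇒ out
candidate 2: (m,n)=(0,0) → π∥ = 0+0·β ≈ 0.00000, π⊥ = 0+0·β' ≈ 0.00000 ∉ [-0.8, -0.2) ⇒ out
candidate 3: (m,n)=(4,8) → π∥ = 4+8·β ≈ 23.31371, π⊥ = 4+8·β' ≈ 0.68629 ∉ [-0.8, -0.2) ⇒ out
candidate 4: (m,n)=(1,2) → π∥ = 1+2·β ≈ 5.82843, π⊥ = 1+2·β' ≈ 0.17157 ∉ [-0.8, -0.2) ⇒ out
candidate 5: (m,n)=(-2,-7) → π∥ = -2-7·β ≈ -18.89949, π⊥ = -2-7·β' ≈ 0.89949 ∉ [-0.8, -0.2) ⇒ out
candidate 6: (m,n)=(2,4) → π∥ = 2+4·β ≈ 11.65685, π⊥ = 2+4·β' ≈ 0.34315 ∉ [-0.8, -0.2) ⇒ out
candidate 7: (m,n)=(-1,-4) → π∥ = -1-4·β ≈ -10.65685, π⊥ = -1-4·β' ≈ 0.65685 ∉ [-0.8, -0.2) ⇒ out
candidate 8: (m,n)=(-3,-7) → π∥ = -3-7·β ≈ -19.89949, π⊥ = -3-7·β' ≈ -0.10051 ∉ [-0.8, -0.2) ⇒ out
candidate 9: (m,n)=(-1,1) → π∥ = -1+1·β ≈ 1.41421, π⊥ = -1+1·β' ≈ -1.41421 ∉ [-0.8, -0.2) ⇒ out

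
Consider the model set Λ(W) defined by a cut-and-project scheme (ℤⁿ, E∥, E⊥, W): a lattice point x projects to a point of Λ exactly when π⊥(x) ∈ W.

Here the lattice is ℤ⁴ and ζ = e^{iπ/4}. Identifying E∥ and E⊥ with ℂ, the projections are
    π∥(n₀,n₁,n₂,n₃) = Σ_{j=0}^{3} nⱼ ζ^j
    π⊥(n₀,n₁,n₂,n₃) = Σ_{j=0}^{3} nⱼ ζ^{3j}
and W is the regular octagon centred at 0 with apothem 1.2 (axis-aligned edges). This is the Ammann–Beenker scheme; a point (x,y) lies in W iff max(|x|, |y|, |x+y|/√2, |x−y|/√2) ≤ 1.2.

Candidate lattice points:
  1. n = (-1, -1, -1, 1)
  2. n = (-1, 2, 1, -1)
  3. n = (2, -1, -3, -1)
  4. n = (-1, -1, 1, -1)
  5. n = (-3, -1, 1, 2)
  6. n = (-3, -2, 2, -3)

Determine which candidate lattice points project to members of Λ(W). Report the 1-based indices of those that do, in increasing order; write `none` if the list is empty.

1, 5

π⊥(n) = n₀ + n₁ζ³ + n₂ζ⁶ + n₃ζ⁹ where ζ = e^{iπ/4}.
candidate 1: n = (-1, -1, -1, 1) → π⊥ ≈ (+0.4142, +1.0000); max(|x|,|y|,|x±y|/√2) = 1.0000 ≤ 1.2 ⇒ ∈ W
candidate 2: n = (-1, 2, 1, -1) → π⊥ ≈ (-3.1213, -0.2929); max(|x|,|y|,|x±y|/√2) = 3.1213 > 1.2 ⇒ ∉ W
candidate 3: n = (2, -1, -3, -1) → π⊥ ≈ (+2.0000, +1.5858); max(|x|,|y|,|x±y|/√2) = 2.5355 > 1.2 ⇒ ∉ W
candidate 4: n = (-1, -1, 1, -1) → π⊥ ≈ (-1.0000, -2.4142); max(|x|,|y|,|x±y|/√2) = 2.4142 > 1.2 ⇒ ∉ W
candidate 5: n = (-3, -1, 1, 2) → π⊥ ≈ (-0.8787, -0.2929); max(|x|,|y|,|x±y|/√2) = 0.8787 ≤ 1.2 ⇒ ∈ W
candidate 6: n = (-3, -2, 2, -3) → π⊥ ≈ (-3.7071, -5.5355); max(|x|,|y|,|x±y|/√2) = 6.5355 > 1.2 ⇒ ∉ W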